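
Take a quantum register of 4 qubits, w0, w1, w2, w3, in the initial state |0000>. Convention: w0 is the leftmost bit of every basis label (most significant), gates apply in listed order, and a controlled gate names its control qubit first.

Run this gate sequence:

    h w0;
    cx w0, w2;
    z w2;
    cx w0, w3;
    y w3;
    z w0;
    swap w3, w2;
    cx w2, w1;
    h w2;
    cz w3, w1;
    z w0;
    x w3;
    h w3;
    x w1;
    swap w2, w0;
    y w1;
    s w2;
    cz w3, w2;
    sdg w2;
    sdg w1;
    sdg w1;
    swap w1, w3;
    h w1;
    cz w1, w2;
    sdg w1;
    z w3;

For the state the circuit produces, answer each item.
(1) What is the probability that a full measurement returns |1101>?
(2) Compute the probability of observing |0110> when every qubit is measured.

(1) The probability of measuring |1101> is 1/4.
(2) The probability of measuring |0110> is 1/4.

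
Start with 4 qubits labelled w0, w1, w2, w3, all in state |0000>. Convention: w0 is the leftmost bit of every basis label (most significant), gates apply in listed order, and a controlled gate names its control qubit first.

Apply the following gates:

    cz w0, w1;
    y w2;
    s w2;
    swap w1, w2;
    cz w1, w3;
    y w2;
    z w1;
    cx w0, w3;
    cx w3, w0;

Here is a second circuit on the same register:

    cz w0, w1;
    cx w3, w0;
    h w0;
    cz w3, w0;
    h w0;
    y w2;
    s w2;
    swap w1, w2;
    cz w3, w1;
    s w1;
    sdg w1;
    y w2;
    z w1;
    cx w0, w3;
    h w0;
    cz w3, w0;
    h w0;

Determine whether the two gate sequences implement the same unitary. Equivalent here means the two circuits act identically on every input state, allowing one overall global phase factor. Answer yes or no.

Yes: on every input state the two circuits agree up to one overall phase factor.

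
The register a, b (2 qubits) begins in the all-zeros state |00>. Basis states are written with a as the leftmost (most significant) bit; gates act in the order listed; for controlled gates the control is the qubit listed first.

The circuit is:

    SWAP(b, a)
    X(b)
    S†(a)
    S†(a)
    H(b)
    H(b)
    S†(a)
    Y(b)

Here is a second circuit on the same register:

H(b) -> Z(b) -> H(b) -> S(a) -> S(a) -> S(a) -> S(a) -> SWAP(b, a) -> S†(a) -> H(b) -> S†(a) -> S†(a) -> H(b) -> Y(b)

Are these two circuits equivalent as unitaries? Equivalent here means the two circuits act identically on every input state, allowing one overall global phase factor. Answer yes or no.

No, they are not equivalent — no single phase factor reconciles the two unitaries.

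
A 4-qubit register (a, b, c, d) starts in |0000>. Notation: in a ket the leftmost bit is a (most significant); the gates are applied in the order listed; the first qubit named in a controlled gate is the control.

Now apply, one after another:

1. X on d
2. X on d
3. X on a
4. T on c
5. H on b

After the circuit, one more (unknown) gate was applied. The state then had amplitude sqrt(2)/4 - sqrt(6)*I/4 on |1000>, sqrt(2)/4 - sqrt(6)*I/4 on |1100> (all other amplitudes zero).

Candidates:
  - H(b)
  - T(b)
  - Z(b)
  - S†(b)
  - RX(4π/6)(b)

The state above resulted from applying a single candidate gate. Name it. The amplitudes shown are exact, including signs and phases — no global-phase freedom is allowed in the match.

The applied gate was RX(4π/6)(b). Key observation: the block from step 1 through step 2 cancels to the identity and can be dropped.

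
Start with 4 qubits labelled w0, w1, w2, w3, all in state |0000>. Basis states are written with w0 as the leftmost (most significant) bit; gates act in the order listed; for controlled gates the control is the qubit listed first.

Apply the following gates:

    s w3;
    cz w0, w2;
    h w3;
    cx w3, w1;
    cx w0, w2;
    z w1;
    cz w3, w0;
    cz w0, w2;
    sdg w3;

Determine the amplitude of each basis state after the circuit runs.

After the circuit, the state carries amplitude sqrt(2)/2 on |0000>, sqrt(2)*I/2 on |0101>, and 0 on every other basis state.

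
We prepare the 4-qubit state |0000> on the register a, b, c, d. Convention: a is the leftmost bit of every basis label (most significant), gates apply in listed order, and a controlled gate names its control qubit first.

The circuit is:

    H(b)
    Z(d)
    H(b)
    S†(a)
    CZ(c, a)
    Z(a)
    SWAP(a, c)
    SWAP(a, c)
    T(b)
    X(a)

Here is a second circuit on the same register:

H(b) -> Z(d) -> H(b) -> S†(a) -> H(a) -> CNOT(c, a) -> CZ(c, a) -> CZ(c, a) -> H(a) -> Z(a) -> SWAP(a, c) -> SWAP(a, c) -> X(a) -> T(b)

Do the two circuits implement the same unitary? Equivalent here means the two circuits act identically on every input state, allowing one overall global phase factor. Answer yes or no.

Yes — the two circuits implement the same unitary up to a global phase.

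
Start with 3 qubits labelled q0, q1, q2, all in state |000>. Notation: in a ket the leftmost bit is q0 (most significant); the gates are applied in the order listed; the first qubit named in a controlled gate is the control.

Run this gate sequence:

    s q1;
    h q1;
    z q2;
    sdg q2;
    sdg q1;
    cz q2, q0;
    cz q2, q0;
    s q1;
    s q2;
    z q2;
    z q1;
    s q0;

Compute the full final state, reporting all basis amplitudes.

The resulting statevector has amplitude sqrt(2)/2 on |000>, -sqrt(2)/2 on |010>, and 0 on every other basis state.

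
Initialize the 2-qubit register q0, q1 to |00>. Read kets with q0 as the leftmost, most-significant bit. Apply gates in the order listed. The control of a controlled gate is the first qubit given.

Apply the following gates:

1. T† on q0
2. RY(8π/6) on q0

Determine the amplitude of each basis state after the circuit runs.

After the circuit, the state carries amplitude -1/2 on |00>, 0 on |01>, sqrt(3)/2 on |10>, 0 on |11>.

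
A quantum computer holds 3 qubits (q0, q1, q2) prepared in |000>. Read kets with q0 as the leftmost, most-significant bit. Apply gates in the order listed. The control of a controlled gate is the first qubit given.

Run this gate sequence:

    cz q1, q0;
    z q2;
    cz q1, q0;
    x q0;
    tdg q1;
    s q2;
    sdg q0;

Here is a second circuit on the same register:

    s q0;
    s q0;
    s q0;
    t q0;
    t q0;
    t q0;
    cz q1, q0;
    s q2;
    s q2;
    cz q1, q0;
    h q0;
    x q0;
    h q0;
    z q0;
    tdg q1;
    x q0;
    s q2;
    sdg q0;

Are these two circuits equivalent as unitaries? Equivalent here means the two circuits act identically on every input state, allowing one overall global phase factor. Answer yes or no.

No: there is an input state on which the two circuits produce genuinely different outputs (not merely differing by a phase).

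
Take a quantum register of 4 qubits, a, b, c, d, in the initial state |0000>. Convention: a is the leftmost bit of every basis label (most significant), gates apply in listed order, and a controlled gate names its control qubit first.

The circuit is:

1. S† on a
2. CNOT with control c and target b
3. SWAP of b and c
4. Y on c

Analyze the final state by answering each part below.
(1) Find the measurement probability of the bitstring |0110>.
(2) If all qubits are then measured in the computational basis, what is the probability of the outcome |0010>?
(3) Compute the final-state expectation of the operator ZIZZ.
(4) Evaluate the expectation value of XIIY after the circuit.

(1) The probability of measuring |0110> is 0.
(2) A full measurement returns |0010> with probability 1.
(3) The observable ZIZZ averages to -1.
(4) The expectation value of XIIY is 0.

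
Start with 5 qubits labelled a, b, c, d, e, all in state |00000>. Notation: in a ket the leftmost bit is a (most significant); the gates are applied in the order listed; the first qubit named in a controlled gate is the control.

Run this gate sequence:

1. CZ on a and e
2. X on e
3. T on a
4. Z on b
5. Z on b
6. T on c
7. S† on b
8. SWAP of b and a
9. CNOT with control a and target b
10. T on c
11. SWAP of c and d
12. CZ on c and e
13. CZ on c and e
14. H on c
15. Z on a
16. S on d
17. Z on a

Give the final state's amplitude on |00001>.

The final state's coefficient on |00001> equals sqrt(2)/2. Key observation: steps 12-13 multiply out to the identity, so the circuit reduces to the remaining gates.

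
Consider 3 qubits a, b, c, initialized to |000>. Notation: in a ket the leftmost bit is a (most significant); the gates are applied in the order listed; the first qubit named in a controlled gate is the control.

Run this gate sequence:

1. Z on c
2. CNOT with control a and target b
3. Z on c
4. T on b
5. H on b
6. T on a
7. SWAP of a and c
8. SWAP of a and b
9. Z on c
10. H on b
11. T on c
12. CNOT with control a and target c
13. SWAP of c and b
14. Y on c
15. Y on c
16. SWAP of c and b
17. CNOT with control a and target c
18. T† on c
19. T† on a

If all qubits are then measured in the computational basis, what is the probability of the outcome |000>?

Outcome |000> occurs with probability 1/4. Key observation: the block from step 11 through step 18 cancels to the identity and can be dropped.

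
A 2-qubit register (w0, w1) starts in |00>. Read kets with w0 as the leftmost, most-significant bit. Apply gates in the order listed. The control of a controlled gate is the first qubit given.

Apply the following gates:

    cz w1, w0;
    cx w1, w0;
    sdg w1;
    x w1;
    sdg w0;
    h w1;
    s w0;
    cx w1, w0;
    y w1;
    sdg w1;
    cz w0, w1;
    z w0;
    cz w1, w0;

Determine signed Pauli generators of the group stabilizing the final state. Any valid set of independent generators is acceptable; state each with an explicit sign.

The final state is stabilized by the group generated by +XY, -ZZ; other independent generating sets are equally valid.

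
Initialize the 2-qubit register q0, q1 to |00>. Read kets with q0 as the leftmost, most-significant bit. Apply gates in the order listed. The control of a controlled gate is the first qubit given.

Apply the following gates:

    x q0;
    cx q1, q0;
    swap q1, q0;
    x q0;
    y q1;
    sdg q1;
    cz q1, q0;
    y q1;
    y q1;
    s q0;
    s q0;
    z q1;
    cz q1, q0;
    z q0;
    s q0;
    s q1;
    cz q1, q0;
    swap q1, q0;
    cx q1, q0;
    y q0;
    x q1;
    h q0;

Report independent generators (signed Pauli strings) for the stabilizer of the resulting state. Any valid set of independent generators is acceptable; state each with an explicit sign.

The stabilizer group can be generated by +XI, +IZ, among other valid generating sets.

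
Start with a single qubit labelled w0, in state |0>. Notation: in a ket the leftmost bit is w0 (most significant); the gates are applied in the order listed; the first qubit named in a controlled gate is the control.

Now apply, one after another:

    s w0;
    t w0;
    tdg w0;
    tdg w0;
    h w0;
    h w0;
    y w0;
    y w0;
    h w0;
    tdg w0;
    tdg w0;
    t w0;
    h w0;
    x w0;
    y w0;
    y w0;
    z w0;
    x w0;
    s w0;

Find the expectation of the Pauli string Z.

In the final state, Z has expectation sqrt(2)/2.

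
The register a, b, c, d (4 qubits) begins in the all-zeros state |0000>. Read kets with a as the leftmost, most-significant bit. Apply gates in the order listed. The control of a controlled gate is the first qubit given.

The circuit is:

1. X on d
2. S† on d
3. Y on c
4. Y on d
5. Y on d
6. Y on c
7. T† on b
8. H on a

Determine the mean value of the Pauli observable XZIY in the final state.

The observable XZIY averages to 0. Key observation: gates 3-6 undo each other exactly, leaving only the rest of the circuit to track.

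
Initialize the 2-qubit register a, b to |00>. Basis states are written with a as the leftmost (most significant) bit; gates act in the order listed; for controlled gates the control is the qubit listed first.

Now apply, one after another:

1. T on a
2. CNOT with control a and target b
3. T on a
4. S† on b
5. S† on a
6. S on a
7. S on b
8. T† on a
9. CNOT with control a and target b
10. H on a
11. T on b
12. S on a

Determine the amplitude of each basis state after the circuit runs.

The final amplitudes are sqrt(2)/2 on |00>, 0 on |01>, sqrt(2)*I/2 on |10>, 0 on |11>. Key observation: gates 2-9 undo each other exactly, leaving only the rest of the circuit to track.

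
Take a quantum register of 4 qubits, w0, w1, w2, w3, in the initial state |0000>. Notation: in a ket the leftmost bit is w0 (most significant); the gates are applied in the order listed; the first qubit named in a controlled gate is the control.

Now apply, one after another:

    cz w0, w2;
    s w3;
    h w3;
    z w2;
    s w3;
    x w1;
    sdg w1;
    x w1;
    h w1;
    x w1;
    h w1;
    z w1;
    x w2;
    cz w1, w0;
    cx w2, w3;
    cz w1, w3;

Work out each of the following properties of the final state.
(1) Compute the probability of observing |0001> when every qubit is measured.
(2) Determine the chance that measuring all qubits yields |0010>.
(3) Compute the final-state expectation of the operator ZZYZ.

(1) A full measurement returns |0001> with probability 0.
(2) A full measurement returns |0010> with probability 1/2.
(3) The observable ZZYZ averages to 0.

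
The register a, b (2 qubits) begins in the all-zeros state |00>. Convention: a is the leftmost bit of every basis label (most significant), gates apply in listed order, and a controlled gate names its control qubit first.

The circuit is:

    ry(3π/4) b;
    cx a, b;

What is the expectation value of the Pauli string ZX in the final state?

The expectation value of ZX is sqrt(2)/2.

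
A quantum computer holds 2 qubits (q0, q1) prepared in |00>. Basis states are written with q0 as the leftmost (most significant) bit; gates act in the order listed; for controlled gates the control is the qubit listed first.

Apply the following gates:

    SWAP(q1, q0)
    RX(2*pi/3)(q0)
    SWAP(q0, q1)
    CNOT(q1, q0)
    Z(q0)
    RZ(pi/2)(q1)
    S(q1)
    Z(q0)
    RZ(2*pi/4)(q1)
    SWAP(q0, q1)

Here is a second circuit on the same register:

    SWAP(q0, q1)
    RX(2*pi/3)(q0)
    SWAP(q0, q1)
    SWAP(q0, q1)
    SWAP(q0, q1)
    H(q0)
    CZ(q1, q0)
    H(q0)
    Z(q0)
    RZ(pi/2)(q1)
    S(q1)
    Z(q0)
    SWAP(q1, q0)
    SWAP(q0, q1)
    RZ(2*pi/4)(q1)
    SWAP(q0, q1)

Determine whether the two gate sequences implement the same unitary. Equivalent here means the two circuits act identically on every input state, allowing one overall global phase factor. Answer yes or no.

Yes, they are equivalent — the unitaries differ by at most a global phase.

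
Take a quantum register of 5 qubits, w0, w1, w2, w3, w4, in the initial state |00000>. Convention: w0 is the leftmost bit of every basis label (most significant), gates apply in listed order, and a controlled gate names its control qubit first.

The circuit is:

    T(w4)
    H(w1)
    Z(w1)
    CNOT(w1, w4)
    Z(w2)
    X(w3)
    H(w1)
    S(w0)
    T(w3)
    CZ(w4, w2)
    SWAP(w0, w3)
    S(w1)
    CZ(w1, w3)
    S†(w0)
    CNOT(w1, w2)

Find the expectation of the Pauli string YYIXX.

The expectation value of YYIXX is 0.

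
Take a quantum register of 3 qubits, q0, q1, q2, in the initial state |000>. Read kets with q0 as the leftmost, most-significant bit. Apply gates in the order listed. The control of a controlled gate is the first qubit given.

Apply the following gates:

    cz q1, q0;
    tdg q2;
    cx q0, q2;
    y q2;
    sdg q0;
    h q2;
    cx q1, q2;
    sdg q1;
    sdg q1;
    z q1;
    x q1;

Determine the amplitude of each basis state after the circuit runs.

The final amplitudes are sqrt(2)*I/2 on |010>, -sqrt(2)*I/2 on |011>, and 0 on every other basis state.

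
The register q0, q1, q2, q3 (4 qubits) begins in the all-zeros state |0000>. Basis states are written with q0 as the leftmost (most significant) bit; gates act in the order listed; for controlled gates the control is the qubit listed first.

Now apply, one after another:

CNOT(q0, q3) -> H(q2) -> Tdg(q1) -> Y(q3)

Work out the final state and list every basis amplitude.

The final amplitudes are sqrt(2)*I/2 on |0001>, sqrt(2)*I/2 on |0011>, and 0 on every other basis state.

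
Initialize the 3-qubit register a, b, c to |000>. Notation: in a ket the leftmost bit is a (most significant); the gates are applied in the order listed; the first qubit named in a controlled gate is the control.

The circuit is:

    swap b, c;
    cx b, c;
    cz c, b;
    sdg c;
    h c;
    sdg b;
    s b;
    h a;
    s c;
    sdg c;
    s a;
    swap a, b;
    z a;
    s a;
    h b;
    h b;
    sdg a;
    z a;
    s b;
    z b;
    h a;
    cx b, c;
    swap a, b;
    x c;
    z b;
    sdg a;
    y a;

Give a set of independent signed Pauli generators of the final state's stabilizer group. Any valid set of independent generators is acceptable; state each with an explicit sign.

One valid set of independent stabilizer generators is -YII, -IXI, +IIX (any independent generating set of the same group is equally correct). Key observation: steps 13-18 multiply out to the identity, so the circuit reduces to the remaining gates.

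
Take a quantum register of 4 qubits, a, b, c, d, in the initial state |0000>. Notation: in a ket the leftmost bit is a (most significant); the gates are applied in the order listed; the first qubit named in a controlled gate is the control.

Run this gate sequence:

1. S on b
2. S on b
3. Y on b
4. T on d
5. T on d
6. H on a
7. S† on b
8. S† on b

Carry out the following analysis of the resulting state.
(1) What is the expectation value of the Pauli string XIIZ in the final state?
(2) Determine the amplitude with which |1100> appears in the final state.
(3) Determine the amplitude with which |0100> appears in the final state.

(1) The expectation value of XIIZ is 1.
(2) The amplitude on |1100> is -sqrt(2)*I/2.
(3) The final state's coefficient on |0100> equals -sqrt(2)*I/2.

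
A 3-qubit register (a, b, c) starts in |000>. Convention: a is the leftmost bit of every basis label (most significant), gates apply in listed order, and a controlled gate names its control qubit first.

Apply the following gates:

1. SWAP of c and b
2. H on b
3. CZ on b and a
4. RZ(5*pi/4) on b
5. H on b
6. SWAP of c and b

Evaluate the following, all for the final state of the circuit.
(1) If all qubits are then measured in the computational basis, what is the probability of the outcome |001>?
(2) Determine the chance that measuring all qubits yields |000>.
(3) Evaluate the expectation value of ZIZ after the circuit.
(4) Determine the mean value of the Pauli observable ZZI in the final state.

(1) The probability of measuring |001> is sqrt(2)/4 + 1/2.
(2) A full measurement returns |000> with probability 1/2 - sqrt(2)/4.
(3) In the final state, ZIZ has expectation -sqrt(2)/2.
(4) The expectation value of ZZI is 1.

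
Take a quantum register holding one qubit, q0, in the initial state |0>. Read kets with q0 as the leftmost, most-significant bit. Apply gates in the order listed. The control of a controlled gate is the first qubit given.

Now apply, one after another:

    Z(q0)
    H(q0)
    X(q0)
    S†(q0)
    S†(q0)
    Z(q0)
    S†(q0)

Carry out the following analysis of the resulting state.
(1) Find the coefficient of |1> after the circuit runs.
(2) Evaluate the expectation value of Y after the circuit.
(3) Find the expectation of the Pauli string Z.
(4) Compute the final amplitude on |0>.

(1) The amplitude on |1> is -sqrt(2)*I/2.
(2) The observable Y averages to -1.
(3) In the final state, Z has expectation 0.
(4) The final state's coefficient on |0> equals sqrt(2)/2.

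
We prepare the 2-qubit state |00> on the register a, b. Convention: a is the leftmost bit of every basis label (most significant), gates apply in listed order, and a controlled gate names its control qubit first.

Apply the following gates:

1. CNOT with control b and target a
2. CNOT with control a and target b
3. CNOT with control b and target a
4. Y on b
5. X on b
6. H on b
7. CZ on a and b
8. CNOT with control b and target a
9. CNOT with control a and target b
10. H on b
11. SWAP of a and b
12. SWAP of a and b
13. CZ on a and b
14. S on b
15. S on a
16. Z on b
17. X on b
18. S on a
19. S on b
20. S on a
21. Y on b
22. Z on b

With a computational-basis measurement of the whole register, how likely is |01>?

A full measurement returns |01> with probability 1/4. Key observation: gates 11-12 undo each other exactly, leaving only the rest of the circuit to track.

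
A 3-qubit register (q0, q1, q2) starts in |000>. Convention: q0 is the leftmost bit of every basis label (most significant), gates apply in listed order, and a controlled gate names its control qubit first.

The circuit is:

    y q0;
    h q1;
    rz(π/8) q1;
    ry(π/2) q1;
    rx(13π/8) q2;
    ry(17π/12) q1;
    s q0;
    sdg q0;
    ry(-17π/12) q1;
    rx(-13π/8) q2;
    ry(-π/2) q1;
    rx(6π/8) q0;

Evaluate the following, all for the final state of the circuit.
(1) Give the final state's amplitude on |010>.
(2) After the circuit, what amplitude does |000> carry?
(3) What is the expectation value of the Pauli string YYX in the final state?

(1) The final state's coefficient on |010> equals sqrt(2)*sqrt(sqrt(2)/4 + 1/2)*exp(I*pi/16)*sin(3*pi/16)**2/2 + sqrt(2)*sqrt(sqrt(2)/4 + 1/2)*exp(I*pi/16)*cos(3*pi/16)**2/2. Key observation: the block from step 4 through step 11 cancels to the identity and can be dropped.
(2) |000> carries amplitude sqrt(2)*sqrt(sqrt(2)/4 + 1/2)*exp(-I*pi/16)*cos(3*pi/16)**2/2 + sqrt(2)*sqrt(sqrt(2)/4 + 1/2)*exp(-I*pi/16)*sin(3*pi/16)**2/2 in the final state.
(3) In the final state, YYX has expectation 0.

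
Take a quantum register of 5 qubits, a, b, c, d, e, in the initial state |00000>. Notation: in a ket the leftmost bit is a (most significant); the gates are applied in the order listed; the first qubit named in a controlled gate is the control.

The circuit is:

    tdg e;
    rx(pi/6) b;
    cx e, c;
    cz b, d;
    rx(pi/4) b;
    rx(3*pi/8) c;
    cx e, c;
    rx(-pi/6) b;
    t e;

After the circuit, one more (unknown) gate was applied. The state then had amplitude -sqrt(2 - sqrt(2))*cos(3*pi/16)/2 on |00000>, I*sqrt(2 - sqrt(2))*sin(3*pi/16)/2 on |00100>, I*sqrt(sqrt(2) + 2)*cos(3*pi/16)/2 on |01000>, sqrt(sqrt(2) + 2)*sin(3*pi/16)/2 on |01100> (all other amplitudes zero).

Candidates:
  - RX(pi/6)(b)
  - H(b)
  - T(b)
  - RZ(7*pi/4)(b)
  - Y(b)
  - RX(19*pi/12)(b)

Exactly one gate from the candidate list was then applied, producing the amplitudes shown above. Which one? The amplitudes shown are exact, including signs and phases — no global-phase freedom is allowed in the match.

It was Y(b) that produced the state shown.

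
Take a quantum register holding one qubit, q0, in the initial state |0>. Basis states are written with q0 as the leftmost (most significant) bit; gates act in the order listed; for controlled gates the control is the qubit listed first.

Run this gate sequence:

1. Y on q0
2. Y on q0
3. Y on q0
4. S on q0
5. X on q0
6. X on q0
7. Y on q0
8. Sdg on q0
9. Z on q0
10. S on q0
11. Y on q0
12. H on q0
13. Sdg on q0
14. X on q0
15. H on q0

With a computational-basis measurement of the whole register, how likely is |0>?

Outcome |0> occurs with probability 1/2.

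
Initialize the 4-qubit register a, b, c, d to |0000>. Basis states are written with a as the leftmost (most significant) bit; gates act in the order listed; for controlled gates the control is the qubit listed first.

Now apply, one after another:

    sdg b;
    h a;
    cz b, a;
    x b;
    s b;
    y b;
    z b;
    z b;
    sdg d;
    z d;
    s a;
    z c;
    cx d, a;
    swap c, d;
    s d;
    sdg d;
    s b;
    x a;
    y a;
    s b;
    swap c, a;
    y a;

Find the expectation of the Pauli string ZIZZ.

The observable ZIZZ averages to 0. Key observation: steps 15-16 multiply out to the identity, so the circuit reduces to the remaining gates.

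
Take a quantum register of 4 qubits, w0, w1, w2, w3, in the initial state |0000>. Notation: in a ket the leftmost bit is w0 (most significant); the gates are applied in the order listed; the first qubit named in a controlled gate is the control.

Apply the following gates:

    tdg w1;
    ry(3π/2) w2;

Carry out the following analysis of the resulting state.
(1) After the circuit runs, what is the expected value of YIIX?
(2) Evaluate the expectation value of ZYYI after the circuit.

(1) The expectation value of YIIX is 0.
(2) The observable ZYYI averages to 0.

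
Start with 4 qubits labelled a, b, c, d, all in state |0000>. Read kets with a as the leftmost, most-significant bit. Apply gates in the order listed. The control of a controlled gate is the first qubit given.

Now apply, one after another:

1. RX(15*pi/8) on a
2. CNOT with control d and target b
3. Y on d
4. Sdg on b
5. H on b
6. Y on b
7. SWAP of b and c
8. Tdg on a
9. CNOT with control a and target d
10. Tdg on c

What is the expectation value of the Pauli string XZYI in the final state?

In the final state, XZYI has expectation 0.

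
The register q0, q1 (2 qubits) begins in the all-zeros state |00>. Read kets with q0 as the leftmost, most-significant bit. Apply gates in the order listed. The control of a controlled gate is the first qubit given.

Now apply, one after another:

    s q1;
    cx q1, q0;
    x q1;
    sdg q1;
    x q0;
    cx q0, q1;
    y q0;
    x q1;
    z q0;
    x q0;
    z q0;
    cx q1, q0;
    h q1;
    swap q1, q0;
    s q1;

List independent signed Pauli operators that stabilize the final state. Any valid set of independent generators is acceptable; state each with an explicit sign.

One valid set of independent stabilizer generators is -XI, +IZ (any independent generating set of the same group is equally correct).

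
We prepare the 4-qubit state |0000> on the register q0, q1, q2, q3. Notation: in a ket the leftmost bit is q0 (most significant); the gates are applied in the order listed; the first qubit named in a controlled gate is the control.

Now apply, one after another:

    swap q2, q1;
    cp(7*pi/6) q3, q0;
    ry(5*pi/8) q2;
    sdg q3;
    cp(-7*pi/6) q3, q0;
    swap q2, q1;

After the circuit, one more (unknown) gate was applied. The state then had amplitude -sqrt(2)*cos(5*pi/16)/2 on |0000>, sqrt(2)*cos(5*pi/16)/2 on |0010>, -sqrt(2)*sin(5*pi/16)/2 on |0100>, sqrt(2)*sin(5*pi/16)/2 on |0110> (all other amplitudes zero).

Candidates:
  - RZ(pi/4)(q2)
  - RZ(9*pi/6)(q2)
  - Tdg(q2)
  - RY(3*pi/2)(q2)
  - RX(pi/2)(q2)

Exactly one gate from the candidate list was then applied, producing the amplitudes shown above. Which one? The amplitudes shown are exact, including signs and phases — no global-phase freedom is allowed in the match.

The unique candidate consistent with the amplitudes is RY(3*pi/2)(q2).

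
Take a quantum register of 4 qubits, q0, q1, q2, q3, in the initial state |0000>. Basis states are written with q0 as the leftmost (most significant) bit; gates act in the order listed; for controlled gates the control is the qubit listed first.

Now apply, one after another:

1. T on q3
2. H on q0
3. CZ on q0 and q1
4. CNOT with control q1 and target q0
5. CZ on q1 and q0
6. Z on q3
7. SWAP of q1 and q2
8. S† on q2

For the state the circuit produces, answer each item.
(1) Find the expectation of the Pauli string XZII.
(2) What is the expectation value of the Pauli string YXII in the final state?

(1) In the final state, XZII has expectation 1.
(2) The expectation value of YXII is 0.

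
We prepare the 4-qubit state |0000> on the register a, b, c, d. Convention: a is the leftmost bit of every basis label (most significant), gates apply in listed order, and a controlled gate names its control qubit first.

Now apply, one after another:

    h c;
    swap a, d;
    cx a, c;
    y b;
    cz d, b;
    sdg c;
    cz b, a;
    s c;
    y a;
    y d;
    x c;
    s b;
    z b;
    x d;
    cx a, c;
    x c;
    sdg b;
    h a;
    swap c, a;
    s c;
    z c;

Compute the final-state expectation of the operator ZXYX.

The observable ZXYX averages to 0.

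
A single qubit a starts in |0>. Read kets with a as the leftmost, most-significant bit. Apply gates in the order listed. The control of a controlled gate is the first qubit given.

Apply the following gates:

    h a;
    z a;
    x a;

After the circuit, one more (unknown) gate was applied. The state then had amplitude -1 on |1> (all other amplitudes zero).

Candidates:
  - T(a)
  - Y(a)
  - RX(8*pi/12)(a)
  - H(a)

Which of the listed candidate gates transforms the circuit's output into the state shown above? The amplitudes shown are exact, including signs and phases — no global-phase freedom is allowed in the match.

The unique candidate consistent with the amplitudes is H(a).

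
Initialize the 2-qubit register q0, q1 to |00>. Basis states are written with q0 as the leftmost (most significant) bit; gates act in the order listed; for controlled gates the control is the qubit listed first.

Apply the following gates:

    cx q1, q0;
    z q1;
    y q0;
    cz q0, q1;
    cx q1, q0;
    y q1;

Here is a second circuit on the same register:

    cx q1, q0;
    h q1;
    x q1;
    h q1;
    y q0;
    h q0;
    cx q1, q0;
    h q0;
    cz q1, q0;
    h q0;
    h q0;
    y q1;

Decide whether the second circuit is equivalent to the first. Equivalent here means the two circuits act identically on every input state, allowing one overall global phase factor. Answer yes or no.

No — the two circuits implement different unitaries, even allowing a global phase.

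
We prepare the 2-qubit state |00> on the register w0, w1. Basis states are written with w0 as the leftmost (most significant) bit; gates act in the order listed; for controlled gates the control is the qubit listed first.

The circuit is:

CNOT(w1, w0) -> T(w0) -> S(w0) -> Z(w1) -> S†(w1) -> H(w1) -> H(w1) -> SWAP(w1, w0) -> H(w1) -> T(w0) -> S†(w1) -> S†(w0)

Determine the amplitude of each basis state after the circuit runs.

The final amplitudes are sqrt(2)/2 on |00>, -sqrt(2)*I/2 on |01>, 0 on |10>, 0 on |11>.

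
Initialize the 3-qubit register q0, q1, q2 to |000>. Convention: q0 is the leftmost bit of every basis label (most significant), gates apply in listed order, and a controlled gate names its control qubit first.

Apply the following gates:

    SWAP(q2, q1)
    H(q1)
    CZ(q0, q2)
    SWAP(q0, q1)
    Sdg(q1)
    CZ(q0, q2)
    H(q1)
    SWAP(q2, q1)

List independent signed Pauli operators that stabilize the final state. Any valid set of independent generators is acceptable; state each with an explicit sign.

The stabilizer group can be generated by +XII, +IIX, +IZI, among other valid generating sets.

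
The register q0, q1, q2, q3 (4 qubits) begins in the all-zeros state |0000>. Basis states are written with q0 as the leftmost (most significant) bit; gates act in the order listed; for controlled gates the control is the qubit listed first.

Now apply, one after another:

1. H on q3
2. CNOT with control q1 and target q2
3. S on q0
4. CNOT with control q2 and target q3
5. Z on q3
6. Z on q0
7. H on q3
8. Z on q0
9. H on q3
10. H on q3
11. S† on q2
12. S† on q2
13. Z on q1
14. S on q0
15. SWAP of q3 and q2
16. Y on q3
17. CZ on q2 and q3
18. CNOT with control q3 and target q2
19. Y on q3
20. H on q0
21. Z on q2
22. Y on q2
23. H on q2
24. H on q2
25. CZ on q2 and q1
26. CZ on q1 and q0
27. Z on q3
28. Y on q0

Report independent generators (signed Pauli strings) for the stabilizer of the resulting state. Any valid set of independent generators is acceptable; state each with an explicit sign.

The final state is stabilized by the group generated by -XIII, +IZII, -IIZI, +IIIZ; other independent generating sets are equally valid. Key observation: the block from step 9 through step 10 cancels to the identity and can be dropped.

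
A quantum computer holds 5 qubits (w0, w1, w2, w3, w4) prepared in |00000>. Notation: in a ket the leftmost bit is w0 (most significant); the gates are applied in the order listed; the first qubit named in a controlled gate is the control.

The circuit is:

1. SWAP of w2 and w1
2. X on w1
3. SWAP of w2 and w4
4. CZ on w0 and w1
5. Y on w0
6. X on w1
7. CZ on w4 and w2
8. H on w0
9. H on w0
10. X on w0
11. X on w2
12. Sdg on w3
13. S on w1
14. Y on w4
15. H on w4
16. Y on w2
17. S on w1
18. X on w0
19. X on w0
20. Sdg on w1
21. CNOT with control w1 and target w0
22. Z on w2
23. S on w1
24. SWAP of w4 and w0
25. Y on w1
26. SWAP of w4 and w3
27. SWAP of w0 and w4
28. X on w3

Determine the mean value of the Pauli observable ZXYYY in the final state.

The observable ZXYYY averages to 0.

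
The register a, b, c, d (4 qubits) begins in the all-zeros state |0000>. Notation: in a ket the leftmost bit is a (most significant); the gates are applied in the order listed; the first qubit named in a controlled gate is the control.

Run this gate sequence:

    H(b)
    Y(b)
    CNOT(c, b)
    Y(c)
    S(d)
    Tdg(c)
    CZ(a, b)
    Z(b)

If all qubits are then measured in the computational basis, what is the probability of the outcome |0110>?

The probability of measuring |0110> is 1/2.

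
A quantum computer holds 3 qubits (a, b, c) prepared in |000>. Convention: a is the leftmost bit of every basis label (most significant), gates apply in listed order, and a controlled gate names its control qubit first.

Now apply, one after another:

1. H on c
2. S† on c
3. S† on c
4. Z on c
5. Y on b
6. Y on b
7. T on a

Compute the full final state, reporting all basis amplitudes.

The resulting statevector has amplitude sqrt(2)/2 on |000>, sqrt(2)/2 on |001>, and 0 on every other basis state.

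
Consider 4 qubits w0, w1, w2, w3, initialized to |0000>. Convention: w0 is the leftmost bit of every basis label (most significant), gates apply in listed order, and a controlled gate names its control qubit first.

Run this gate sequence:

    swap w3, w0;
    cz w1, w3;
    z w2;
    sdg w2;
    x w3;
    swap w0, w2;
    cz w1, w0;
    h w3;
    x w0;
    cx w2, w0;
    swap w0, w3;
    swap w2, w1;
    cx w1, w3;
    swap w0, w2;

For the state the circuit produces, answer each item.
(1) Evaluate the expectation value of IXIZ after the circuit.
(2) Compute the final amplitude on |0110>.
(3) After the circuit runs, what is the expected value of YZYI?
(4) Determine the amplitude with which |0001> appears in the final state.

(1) In the final state, IXIZ has expectation 0.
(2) The final state's coefficient on |0110> equals 0.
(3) In the final state, YZYI has expectation 0.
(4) The amplitude on |0001> is sqrt(2)/2.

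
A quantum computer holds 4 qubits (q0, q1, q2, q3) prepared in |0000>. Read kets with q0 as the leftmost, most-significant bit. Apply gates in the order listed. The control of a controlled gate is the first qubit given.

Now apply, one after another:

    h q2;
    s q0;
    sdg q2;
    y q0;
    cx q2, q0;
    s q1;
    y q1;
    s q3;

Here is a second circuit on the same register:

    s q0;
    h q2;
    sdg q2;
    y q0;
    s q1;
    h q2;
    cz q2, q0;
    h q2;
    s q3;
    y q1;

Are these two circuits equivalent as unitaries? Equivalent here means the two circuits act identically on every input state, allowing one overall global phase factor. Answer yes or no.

No, they are not equivalent — no single phase factor reconciles the two unitaries.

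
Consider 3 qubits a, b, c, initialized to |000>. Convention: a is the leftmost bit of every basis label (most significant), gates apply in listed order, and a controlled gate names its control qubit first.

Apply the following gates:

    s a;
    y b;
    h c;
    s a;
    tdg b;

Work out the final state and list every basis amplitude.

The resulting statevector has amplitude sqrt(2)*exp(I*pi/4)/2 on |010>, sqrt(2)*exp(I*pi/4)/2 on |011>, and 0 on every other basis state.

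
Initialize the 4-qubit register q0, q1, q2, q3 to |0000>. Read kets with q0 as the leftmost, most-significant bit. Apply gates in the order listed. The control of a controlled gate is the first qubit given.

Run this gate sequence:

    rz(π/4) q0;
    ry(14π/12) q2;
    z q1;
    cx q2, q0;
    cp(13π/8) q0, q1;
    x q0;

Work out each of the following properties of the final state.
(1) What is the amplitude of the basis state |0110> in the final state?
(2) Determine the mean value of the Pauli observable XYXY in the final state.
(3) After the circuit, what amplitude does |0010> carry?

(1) The final state's coefficient on |0110> equals 0.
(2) In the final state, XYXY has expectation 0.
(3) The final state's coefficient on |0010> equals (-sqrt(6) - sqrt(2))*exp(7*I*pi/8)/4.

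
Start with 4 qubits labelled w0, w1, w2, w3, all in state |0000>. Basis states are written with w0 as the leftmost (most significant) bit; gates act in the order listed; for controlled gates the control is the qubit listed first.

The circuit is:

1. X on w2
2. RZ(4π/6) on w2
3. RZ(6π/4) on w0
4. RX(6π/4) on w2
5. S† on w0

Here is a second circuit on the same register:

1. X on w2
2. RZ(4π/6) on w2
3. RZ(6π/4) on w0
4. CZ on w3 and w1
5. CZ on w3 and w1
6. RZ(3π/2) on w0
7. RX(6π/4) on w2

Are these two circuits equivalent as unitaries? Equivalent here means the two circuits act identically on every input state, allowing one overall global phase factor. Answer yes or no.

Yes: on every input state the two circuits agree up to one overall phase factor.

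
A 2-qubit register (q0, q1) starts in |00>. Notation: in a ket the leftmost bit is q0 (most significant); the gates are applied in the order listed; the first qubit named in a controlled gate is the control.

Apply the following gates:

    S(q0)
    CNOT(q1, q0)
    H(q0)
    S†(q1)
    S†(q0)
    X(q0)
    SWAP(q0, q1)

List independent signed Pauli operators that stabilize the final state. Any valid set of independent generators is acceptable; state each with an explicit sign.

The final state is stabilized by the group generated by +IY, +ZI; other independent generating sets are equally valid.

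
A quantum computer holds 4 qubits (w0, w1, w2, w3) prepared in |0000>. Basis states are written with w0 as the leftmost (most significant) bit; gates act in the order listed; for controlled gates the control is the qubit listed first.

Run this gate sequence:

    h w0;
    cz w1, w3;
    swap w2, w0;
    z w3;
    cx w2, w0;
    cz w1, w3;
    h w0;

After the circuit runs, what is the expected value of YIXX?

The expectation value of YIXX is 0.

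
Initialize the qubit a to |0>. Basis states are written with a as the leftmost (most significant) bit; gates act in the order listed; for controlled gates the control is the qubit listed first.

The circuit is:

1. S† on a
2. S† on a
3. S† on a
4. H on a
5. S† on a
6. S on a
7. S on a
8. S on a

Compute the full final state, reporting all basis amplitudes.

After the circuit, the state carries amplitude sqrt(2)/2 on |0>, -sqrt(2)/2 on |1>.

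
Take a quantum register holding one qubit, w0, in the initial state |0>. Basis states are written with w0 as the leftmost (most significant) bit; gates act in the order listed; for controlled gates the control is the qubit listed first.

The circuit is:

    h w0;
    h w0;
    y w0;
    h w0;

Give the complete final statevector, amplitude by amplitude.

After the circuit, the state carries amplitude sqrt(2)*I/2 on |0>, -sqrt(2)*I/2 on |1>. Key observation: steps 1-2 multiply out to the identity, so the circuit reduces to the remaining gates.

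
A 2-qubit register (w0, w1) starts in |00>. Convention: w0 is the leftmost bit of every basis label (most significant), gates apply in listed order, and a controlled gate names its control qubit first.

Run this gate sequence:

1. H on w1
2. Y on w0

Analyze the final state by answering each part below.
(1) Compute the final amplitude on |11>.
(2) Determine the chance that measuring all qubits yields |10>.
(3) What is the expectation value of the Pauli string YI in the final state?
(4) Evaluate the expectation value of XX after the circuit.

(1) The amplitude on |11> is sqrt(2)*I/2.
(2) Outcome |10> occurs with probability 1/2.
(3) The expectation value of YI is 0.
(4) The expectation value of XX is 0.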